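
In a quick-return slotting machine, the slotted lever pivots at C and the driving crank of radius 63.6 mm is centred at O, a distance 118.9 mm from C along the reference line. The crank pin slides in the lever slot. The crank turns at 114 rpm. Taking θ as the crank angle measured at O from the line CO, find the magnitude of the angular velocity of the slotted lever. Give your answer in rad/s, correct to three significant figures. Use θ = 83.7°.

2.93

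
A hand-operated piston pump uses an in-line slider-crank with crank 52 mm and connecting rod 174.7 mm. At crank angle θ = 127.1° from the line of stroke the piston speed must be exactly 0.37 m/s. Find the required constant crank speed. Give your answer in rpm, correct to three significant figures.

105

For an in-line slider-crank, |v_piston| = rω|sinθ|·[1 + r cosθ/√(L² − r² sin²θ)].
With r = 0.052 m, L = 0.1747 m, θ = 127.1°: the bracketed kinematic factor |dx/dθ| = 0.033809 m.
ω = v/|dx/dθ| = 0.37/0.033809 = 10.944 rad/s.
N = 60ω/(2π) = 104.51 rpm.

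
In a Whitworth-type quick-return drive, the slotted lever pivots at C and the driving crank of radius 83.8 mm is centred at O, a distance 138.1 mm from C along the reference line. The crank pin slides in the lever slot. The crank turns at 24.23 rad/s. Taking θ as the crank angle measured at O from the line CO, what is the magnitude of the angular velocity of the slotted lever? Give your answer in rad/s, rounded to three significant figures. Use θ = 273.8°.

ω = 24.23 rad/s
Crank pin A relative to C: A = (d + r cosθ, r sinθ); lever angle φ = atan2(r sinθ, d + r cosθ).
Differentiating tanφ: φ̇ = rω(d cosθ + r)/(d² + r² + 2dr cosθ).
d² + r² + 2dr cosθ = |CA|² = 0.027628 m²;  d cosθ + r = +0.092952 m.
|ω_lever| = |0.0838·24.23·+0.092952| / 0.027628 = 6.8314 rad/s.

6.83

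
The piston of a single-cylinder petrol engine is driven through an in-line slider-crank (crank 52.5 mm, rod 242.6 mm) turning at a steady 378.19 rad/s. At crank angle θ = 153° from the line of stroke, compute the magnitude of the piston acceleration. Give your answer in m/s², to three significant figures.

5720

ω = 378.2 rad/s
x(θ) = r cosθ + √(L² − r² sin²θ); with ω constant, a = ω²·d²x/dθ².
d²x/dθ² = −r cosθ − r²(cos2θ)/√u − r⁴ sin²2θ/(4u^{3/2}),  u = L² − r² sin²θ = 0.0582867 m².
Substituting r = 0.0525 m, L = 0.2426 m, θ = 153°: d²x/dθ² = +0.039979 m.
a = ω²·d²x/dθ² = (378.2)²·(+0.039979) = +5718.1 m/s²;  |a| = 5718.1 m/s².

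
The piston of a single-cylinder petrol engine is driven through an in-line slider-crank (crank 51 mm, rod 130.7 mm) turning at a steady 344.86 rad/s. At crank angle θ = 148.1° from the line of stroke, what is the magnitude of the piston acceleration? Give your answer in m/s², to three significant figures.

ω = 344.9 rad/s
x(θ) = r cosθ + √(L² − r² sin²θ); with ω constant, a = ω²·d²x/dθ².
d²x/dθ² = −r cosθ − r²(cos2θ)/√u − r⁴ sin²2θ/(4u^{3/2}),  u = L² − r² sin²θ = 0.0163562 m².
Substituting r = 0.051 m, L = 0.1307 m, θ = 148.1°: d²x/dθ² = +0.033667 m.
a = ω²·d²x/dθ² = (344.9)²·(+0.033667) = +4004 m/s²;  |a| = 4004 m/s².

4000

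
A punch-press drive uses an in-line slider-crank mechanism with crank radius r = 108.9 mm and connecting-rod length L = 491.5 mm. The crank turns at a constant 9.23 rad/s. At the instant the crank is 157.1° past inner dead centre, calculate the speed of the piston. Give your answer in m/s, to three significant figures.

ω = 9.23 rad/s
For an in-line slider-crank, x = r cosθ + √(L² − r² sin²θ), so v = −rω sinθ·[1 + r cosθ/√(L² − r² sin²θ)].
With r = 0.1089 m, L = 0.4915 m, θ = 157.1°: √(L² − r² sin²θ) = 0.48967 m.
v = −0.1089·9.23·0.38912·[1 + 0.1089·-0.92119/0.48967] = -0.311 m/s.
|v| = 0.311 m/s.

0.311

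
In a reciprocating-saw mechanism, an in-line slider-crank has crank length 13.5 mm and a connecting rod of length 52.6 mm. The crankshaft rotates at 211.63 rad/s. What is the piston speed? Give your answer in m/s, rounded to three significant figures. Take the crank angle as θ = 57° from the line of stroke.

2.74

ω = 211.6 rad/s
For an in-line slider-crank, x = r cosθ + √(L² − r² sin²θ), so v = −rω sinθ·[1 + r cosθ/√(L² − r² sin²θ)].
With r = 0.0135 m, L = 0.0526 m, θ = 57°: √(L² − r² sin²θ) = 0.051367 m.
v = −0.0135·211.6·0.83867·[1 + 0.0135·0.54464/0.051367] = -2.7391 m/s.
|v| = 2.7391 m/s.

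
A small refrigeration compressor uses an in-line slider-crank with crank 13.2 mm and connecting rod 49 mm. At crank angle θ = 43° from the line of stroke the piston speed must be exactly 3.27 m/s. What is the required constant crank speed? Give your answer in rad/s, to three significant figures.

303

For an in-line slider-crank, |v_piston| = rω|sinθ|·[1 + r cosθ/√(L² − r² sin²θ)].
With r = 0.0132 m, L = 0.049 m, θ = 43°: the bracketed kinematic factor |dx/dθ| = 0.010807 m.
ω = v/|dx/dθ| = 3.27/0.010807 = 302.59 rad/s.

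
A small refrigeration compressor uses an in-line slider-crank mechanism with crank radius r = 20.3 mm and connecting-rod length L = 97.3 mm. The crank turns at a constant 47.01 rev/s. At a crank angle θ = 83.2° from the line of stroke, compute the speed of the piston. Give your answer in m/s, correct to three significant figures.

ω = 2π·47 = 295.4 rad/s
For an in-line slider-crank, x = r cosθ + √(L² − r² sin²θ), so v = −rω sinθ·[1 + r cosθ/√(L² − r² sin²θ)].
With r = 0.0203 m, L = 0.0973 m, θ = 83.2°: √(L² − r² sin²θ) = 0.095189 m.
v = −0.0203·295.4·0.99297·[1 + 0.0203·0.11840/0.095189] = -6.1042 m/s.
|v| = 6.1042 m/s.

6.10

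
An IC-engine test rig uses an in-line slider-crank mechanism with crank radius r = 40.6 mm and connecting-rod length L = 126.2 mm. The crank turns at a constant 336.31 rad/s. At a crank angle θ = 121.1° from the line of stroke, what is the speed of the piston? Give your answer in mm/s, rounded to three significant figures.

ω = 336.3 rad/s
For an in-line slider-crank, x = r cosθ + √(L² − r² sin²θ), so v = −rω sinθ·[1 + r cosθ/√(L² − r² sin²θ)].
With r = 0.0406 m, L = 0.1262 m, θ = 121.1°: √(L² − r² sin²θ) = 0.12132 m.
v = −0.0406·336.3·0.85627·[1 + 0.0406·-0.51653/0.12132] = -9.6706 m/s.
|v| = 9.6706 m/s = 9670.6 mm/s.

9670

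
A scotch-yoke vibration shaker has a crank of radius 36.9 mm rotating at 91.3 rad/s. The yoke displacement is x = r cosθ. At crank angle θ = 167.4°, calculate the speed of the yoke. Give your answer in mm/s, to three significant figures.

ω = 91.3 rad/s
x = r cosθ ⇒ ẋ = −rω sinθ.
|v| = rω|sinθ| = 0.0369·91.3·|sin 167.4°| = 0.73492 m/s = 734.92 mm/s.

735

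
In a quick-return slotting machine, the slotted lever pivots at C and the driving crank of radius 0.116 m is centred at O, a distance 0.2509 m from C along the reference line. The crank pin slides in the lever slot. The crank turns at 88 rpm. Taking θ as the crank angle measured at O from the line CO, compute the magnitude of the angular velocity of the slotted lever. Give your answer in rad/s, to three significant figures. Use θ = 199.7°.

ω = 9.215 rad/s (from 88 rpm).
Crank pin A relative to C: A = (d + r cosθ, r sinθ); lever angle φ = atan2(r sinθ, d + r cosθ).
Differentiating tanφ: φ̇ = rω(d cosθ + r)/(d² + r² + 2dr cosθ).
d² + r² + 2dr cosθ = |CA|² = 0.0216049 m²;  d cosθ + r = -0.12021 m.
|ω_lever| = |0.116·9.215·-0.12021| / 0.0216049 = 5.9481 rad/s.

5.95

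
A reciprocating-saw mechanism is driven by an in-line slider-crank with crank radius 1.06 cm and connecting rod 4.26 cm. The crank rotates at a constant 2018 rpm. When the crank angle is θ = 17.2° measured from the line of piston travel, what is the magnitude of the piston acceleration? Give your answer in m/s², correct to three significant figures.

550

ω = 2π·2018/60 = 211.3 rad/s
x(θ) = r cosθ + √(L² − r² sin²θ); with ω constant, a = ω²·d²x/dθ².
d²x/dθ² = −r cosθ − r²(cos2θ)/√u − r⁴ sin²2θ/(4u^{3/2}),  u = L² − r² sin²θ = 0.00180493 m².
Substituting r = 0.0106 m, L = 0.0426 m, θ = 17.2°: d²x/dθ² = -0.012321 m.
a = ω²·d²x/dθ² = (211.3)²·(-0.012321) = -550.24 m/s²;  |a| = 550.24 m/s².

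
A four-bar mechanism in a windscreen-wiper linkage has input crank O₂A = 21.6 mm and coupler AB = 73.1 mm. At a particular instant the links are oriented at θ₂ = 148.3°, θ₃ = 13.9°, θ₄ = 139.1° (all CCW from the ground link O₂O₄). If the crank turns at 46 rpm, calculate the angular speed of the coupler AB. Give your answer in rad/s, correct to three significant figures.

ω₂ = 4.817 rad/s (from 46 rpm).
Differentiating the loop-closure r₂e^{iθ₂}+r₃e^{iθ₃}=r₁+r₄e^{iθ₄} gives r₂ω₂e^{iθ₂}+r₃ω₃e^{iθ₃}=r₄ω₄e^{iθ₄}.
Eliminating the other unknown: ω₃ = r₂ω₂ sin(θ₄−θ₂) / [r₃ sin(θ₃−θ₄)].
Numerator sine = -0.15988; denominator sine = -0.81714.
Result = 0.0216·4.817·(-0.15988) / (0.0731·(-0.81714)) = +0.2785 rad/s; magnitude 0.2785 rad/s.

0.278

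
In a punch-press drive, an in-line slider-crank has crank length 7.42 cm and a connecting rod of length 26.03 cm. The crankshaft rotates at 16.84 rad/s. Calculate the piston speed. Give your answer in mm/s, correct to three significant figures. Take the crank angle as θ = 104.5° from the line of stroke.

ω = 16.84 rad/s
For an in-line slider-crank, x = r cosθ + √(L² − r² sin²θ), so v = −rω sinθ·[1 + r cosθ/√(L² − r² sin²θ)].
With r = 0.0742 m, L = 0.2603 m, θ = 104.5°: √(L² − r² sin²θ) = 0.25019 m.
v = −0.0742·16.84·0.96815·[1 + 0.0742·-0.25038/0.25019] = -1.1199 m/s.
|v| = 1.1199 m/s = 1119.9 mm/s.

1120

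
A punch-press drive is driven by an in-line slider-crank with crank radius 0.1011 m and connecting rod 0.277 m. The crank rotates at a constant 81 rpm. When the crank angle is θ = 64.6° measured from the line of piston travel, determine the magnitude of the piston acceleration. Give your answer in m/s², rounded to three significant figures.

ω = 2π·81/60 = 8.482 rad/s
x(θ) = r cosθ + √(L² − r² sin²θ); with ω constant, a = ω²·d²x/dθ².
d²x/dθ² = −r cosθ − r²(cos2θ)/√u − r⁴ sin²2θ/(4u^{3/2}),  u = L² − r² sin²θ = 0.0683883 m².
Substituting r = 0.1011 m, L = 0.277 m, θ = 64.6°: d²x/dθ² = -0.019539 m.
a = ω²·d²x/dθ² = (8.482)²·(-0.019539) = -1.4059 m/s²;  |a| = 1.4059 m/s².

1.41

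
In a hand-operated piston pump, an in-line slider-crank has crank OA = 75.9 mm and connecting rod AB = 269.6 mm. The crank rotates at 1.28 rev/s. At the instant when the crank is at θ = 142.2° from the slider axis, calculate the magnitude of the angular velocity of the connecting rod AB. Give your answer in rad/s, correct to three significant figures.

ω = 8.042 rad/s (converted from 1.28 rev/s).
The rod makes angle φ with the slider axis where L sinφ = r sinθ; differentiating, L cosφ·φ̇ = r ω cosθ.
L cosφ = √(L² − r² sin²θ) = 0.26556 m.
|ω_rod| = r ω |cosθ| / √(L² − r² sin²θ) = 0.0759·8.042·0.79016/0.26556 = 1.8163 rad/s.

1.82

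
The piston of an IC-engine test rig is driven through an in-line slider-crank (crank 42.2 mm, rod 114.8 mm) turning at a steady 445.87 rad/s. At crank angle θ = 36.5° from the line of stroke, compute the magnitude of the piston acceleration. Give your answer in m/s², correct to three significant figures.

7770

ω = 445.9 rad/s
x(θ) = r cosθ + √(L² − r² sin²θ); with ω constant, a = ω²·d²x/dθ².
d²x/dθ² = −r cosθ − r²(cos2θ)/√u − r⁴ sin²2θ/(4u^{3/2}),  u = L² − r² sin²θ = 0.012549 m².
Substituting r = 0.0422 m, L = 0.1148 m, θ = 36.5°: d²x/dθ² = -0.039086 m.
a = ω²·d²x/dθ² = (445.9)²·(-0.039086) = -7770.4 m/s²;  |a| = 7770.4 m/s².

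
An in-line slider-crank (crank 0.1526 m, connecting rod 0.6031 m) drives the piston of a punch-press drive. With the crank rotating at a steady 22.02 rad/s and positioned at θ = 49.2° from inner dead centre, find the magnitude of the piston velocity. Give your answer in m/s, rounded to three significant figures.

ω = 22.02 rad/s
For an in-line slider-crank, x = r cosθ + √(L² − r² sin²θ), so v = −rω sinθ·[1 + r cosθ/√(L² − r² sin²θ)].
With r = 0.1526 m, L = 0.6031 m, θ = 49.2°: √(L² − r² sin²θ) = 0.59193 m.
v = −0.1526·22.02·0.75700·[1 + 0.1526·0.65342/0.59193] = -2.9722 m/s.
|v| = 2.9722 m/s.

2.97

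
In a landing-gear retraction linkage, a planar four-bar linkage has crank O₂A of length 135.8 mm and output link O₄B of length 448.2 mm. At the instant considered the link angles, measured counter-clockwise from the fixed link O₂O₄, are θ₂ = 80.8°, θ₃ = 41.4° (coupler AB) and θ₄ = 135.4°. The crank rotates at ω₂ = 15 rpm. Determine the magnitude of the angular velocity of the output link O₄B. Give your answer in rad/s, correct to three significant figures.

0.303

ω₂ = 1.571 rad/s (from 15 rpm).
Differentiating the loop-closure r₂e^{iθ₂}+r₃e^{iθ₃}=r₁+r₄e^{iθ₄} gives r₂ω₂e^{iθ₂}+r₃ω₃e^{iθ₃}=r₄ω₄e^{iθ₄}.
Eliminating the other unknown: ω₄ = r₂ω₂ sin(θ₂−θ₃) / [r₄ sin(θ₄−θ₃)].
Numerator sine = +0.63473; denominator sine = +0.99756.
Result = 0.1358·1.571·(+0.63473) / (0.4482·(+0.99756)) = +0.30283 rad/s; magnitude 0.30283 rad/s.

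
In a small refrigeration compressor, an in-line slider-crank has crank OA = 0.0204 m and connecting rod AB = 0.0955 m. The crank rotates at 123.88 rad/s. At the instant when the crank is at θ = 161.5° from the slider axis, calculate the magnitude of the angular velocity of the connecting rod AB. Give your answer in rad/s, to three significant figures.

ω = 123.9 rad/s
The rod makes angle φ with the slider axis where L sinφ = r sinθ; differentiating, L cosφ·φ̇ = r ω cosθ.
L cosφ = √(L² − r² sin²θ) = 0.09528 m.
|ω_rod| = r ω |cosθ| / √(L² − r² sin²θ) = 0.0204·123.9·0.94832/0.09528 = 25.153 rad/s.

25.2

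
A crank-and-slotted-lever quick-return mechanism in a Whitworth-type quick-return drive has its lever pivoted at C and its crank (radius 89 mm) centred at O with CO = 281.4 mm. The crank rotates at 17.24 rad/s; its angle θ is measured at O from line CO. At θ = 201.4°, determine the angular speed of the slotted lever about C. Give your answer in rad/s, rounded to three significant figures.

ω = 17.24 rad/s
Crank pin A relative to C: A = (d + r cosθ, r sinθ); lever angle φ = atan2(r sinθ, d + r cosθ).
Differentiating tanφ: φ̇ = rω(d cosθ + r)/(d² + r² + 2dr cosθ).
d² + r² + 2dr cosθ = |CA|² = 0.0404711 m²;  d cosθ + r = -0.173 m.
|ω_lever| = |0.089·17.24·-0.173| / 0.0404711 = 6.5588 rad/s.

6.56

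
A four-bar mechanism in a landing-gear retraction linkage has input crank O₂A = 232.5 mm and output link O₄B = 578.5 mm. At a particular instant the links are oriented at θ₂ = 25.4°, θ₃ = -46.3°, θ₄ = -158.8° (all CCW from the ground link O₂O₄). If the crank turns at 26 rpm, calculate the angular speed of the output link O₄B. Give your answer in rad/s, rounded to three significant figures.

ω₂ = 2.723 rad/s (from 26 rpm).
Differentiating the loop-closure r₂e^{iθ₂}+r₃e^{iθ₃}=r₁+r₄e^{iθ₄} gives r₂ω₂e^{iθ₂}+r₃ω₃e^{iθ₃}=r₄ω₄e^{iθ₄}.
Eliminating the other unknown: ω₄ = r₂ω₂ sin(θ₂−θ₃) / [r₄ sin(θ₄−θ₃)].
Numerator sine = +0.94943; denominator sine = -0.92388.
Result = 0.2325·2.723·(+0.94943) / (0.5785·(-0.92388)) = -1.1245 rad/s; magnitude 1.1245 rad/s.

1.12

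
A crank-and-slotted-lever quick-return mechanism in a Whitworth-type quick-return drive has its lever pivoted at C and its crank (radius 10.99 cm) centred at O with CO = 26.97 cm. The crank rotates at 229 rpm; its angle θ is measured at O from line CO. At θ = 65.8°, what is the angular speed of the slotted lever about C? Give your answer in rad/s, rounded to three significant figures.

5.32

ω = 23.98 rad/s (from 229 rpm).
Crank pin A relative to C: A = (d + r cosθ, r sinθ); lever angle φ = atan2(r sinθ, d + r cosθ).
Differentiating tanφ: φ̇ = rω(d cosθ + r)/(d² + r² + 2dr cosθ).
d² + r² + 2dr cosθ = |CA|² = 0.109116 m²;  d cosθ + r = +0.22046 m.
|ω_lever| = |0.1099·23.98·+0.22046| / 0.109116 = 5.3247 rad/s.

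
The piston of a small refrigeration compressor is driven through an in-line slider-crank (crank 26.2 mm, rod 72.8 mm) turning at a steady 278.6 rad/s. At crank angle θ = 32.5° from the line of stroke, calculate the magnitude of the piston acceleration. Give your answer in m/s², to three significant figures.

ω = 278.6 rad/s
x(θ) = r cosθ + √(L² − r² sin²θ); with ω constant, a = ω²·d²x/dθ².
d²x/dθ² = −r cosθ − r²(cos2θ)/√u − r⁴ sin²2θ/(4u^{3/2}),  u = L² − r² sin²θ = 0.00510167 m².
Substituting r = 0.0262 m, L = 0.0728 m, θ = 32.5°: d²x/dθ² = -0.026424 m.
a = ω²·d²x/dθ² = (278.6)²·(-0.026424) = -2051 m/s²;  |a| = 2051 m/s².

2050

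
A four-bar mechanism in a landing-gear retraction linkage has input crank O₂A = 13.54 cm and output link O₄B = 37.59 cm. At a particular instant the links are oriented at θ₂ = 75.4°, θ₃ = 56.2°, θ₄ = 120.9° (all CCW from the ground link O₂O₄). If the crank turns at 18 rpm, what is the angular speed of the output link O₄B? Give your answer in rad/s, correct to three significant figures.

0.247

ω₂ = 1.885 rad/s (from 18 rpm).
Differentiating the loop-closure r₂e^{iθ₂}+r₃e^{iθ₃}=r₁+r₄e^{iθ₄} gives r₂ω₂e^{iθ₂}+r₃ω₃e^{iθ₃}=r₄ω₄e^{iθ₄}.
Eliminating the other unknown: ω₄ = r₂ω₂ sin(θ₂−θ₃) / [r₄ sin(θ₄−θ₃)].
Numerator sine = +0.32887; denominator sine = +0.90408.
Result = 0.1354·1.885·(+0.32887) / (0.3759·(+0.90408)) = +0.24698 rad/s; magnitude 0.24698 rad/s.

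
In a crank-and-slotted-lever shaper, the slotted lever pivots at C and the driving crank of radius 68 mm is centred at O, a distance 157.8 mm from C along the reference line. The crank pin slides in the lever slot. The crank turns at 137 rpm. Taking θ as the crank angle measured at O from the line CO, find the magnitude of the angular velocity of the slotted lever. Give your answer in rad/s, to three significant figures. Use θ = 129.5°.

1.99

ω = 14.35 rad/s (from 137 rpm).
Crank pin A relative to C: A = (d + r cosθ, r sinθ); lever angle φ = atan2(r sinθ, d + r cosθ).
Differentiating tanφ: φ̇ = rω(d cosθ + r)/(d² + r² + 2dr cosθ).
d² + r² + 2dr cosθ = |CA|² = 0.0158741 m²;  d cosθ + r = -0.032373 m.
|ω_lever| = |0.068·14.35·-0.032373| / 0.0158741 = 1.9895 rad/s.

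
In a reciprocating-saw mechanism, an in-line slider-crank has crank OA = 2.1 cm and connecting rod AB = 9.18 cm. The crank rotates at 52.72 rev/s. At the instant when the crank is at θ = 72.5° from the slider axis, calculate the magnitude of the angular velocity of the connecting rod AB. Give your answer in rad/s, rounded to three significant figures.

ω = 331.2 rad/s (converted from 52.72 rev/s).
The rod makes angle φ with the slider axis where L sinφ = r sinθ; differentiating, L cosφ·φ̇ = r ω cosθ.
L cosφ = √(L² − r² sin²θ) = 0.089589 m.
|ω_rod| = r ω |cosθ| / √(L² − r² sin²θ) = 0.021·331.2·0.30071/0.089589 = 23.349 rad/s.

23.3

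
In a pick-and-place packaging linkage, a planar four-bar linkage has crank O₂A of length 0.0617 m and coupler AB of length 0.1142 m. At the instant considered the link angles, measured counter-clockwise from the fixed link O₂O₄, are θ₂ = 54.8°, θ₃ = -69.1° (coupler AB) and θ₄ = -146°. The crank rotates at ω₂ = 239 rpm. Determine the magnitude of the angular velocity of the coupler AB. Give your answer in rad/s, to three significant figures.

ω₂ = 25.03 rad/s (from 239 rpm).
Differentiating the loop-closure r₂e^{iθ₂}+r₃e^{iθ₃}=r₁+r₄e^{iθ₄} gives r₂ω₂e^{iθ₂}+r₃ω₃e^{iθ₃}=r₄ω₄e^{iθ₄}.
Eliminating the other unknown: ω₃ = r₂ω₂ sin(θ₄−θ₂) / [r₃ sin(θ₃−θ₄)].
Numerator sine = +0.35511; denominator sine = +0.97398.
Result = 0.0617·25.03·(+0.35511) / (0.1142·(+0.97398)) = +4.9301 rad/s; magnitude 4.9301 rad/s.

4.93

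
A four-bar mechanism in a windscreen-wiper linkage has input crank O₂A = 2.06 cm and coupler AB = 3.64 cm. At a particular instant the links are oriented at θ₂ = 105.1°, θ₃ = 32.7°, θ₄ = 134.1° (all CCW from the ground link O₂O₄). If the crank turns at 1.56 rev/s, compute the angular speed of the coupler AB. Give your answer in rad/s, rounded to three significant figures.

ω₂ = 9.802 rad/s (from 1.56 rev/s).
Differentiating the loop-closure r₂e^{iθ₂}+r₃e^{iθ₃}=r₁+r₄e^{iθ₄} gives r₂ω₂e^{iθ₂}+r₃ω₃e^{iθ₃}=r₄ω₄e^{iθ₄}.
Eliminating the other unknown: ω₃ = r₂ω₂ sin(θ₄−θ₂) / [r₃ sin(θ₃−θ₄)].
Numerator sine = +0.48481; denominator sine = -0.98027.
Result = 0.0206·9.802·(+0.48481) / (0.0364·(-0.98027)) = -2.7434 rad/s; magnitude 2.7434 rad/s.

2.74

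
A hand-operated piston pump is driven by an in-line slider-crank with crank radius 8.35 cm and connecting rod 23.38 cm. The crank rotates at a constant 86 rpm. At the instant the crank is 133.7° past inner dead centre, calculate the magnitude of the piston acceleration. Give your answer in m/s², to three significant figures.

4.71

ω = 2π·86/60 = 9.006 rad/s
x(θ) = r cosθ + √(L² − r² sin²θ); with ω constant, a = ω²·d²x/dθ².
d²x/dθ² = −r cosθ − r²(cos2θ)/√u − r⁴ sin²2θ/(4u^{3/2}),  u = L² − r² sin²θ = 0.0510182 m².
Substituting r = 0.0835 m, L = 0.2338 m, θ = 133.7°: d²x/dθ² = +0.058036 m.
a = ω²·d²x/dθ² = (9.006)²·(+0.058036) = +4.7071 m/s²;  |a| = 4.7071 m/s².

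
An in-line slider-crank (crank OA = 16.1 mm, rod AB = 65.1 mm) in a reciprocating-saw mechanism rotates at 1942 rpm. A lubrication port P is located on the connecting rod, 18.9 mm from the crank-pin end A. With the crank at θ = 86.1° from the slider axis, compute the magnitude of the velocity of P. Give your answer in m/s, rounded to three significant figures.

3.29

ω = 203.4 rad/s.  Crank-pin speed |V_A| = rω = 3.2742 m/s, perpendicular to OA.
Rod angle: sinφ = −(r/L) sinθ ⇒ φ = -14.285°; ω_rod = −rω cosθ/√(L²−r²sin²θ) = -3.53 rad/s.
V_P = V_A + ω_rod × AP, with AP = 0.0189 m along the rod.
Components: V_Px = −rω sinθ − a·ω_rod·sinφ = -3.2831 m/s;  V_Py = rω cosθ + a·ω_rod·cosφ = +0.15804 m/s.
|V_P| = √(V_Px² + V_Py²) = 3.2869 m/s.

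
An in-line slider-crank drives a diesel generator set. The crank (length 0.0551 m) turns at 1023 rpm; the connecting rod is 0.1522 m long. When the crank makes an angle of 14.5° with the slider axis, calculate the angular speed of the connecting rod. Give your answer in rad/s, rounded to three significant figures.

ω = 107.1 rad/s (converted from 1023 rpm).
The rod makes angle φ with the slider axis where L sinφ = r sinθ; differentiating, L cosφ·φ̇ = r ω cosθ.
L cosφ = √(L² − r² sin²θ) = 0.15157 m.
|ω_rod| = r ω |cosθ| / √(L² − r² sin²θ) = 0.0551·107.1·0.96815/0.15157 = 37.703 rad/s.

37.7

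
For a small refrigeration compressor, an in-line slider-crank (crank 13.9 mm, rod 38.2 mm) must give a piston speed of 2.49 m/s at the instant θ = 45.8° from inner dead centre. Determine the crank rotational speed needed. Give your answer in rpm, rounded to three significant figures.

1890

For an in-line slider-crank, |v_piston| = rω|sinθ|·[1 + r cosθ/√(L² − r² sin²θ)].
With r = 0.0139 m, L = 0.0382 m, θ = 45.8°: the bracketed kinematic factor |dx/dθ| = 0.012584 m.
ω = v/|dx/dθ| = 2.49/0.012584 = 197.88 rad/s.
N = 60ω/(2π) = 1889.6 rpm.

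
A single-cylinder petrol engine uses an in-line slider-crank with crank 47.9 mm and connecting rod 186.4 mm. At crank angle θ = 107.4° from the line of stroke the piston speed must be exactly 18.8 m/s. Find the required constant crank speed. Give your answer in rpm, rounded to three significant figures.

For an in-line slider-crank, |v_piston| = rω|sinθ|·[1 + r cosθ/√(L² − r² sin²θ)].
With r = 0.0479 m, L = 0.1864 m, θ = 107.4°: the bracketed kinematic factor |dx/dθ| = 0.042085 m.
ω = v/|dx/dθ| = 18.8/0.042085 = 446.71 rad/s.
N = 60ω/(2π) = 4265.8 rpm.

4270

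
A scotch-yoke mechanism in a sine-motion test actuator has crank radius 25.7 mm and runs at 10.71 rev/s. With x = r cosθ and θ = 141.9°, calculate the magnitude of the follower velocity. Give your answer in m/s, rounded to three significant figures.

ω = 67.29 rad/s (from 10.71 rev/s).
x = r cosθ ⇒ ẋ = −rω sinθ.
|v| = rω|sinθ| = 0.0257·67.29·|sin 141.9°| = 1.0671 m/s.

1.07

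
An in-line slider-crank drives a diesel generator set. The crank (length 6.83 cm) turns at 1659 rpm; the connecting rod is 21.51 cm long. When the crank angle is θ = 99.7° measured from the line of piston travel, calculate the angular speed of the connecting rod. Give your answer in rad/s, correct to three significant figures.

ω = 173.7 rad/s (converted from 1659 rpm).
The rod makes angle φ with the slider axis where L sinφ = r sinθ; differentiating, L cosφ·φ̇ = r ω cosθ.
L cosφ = √(L² − r² sin²θ) = 0.20429 m.
|ω_rod| = r ω |cosθ| / √(L² − r² sin²θ) = 0.0683·173.7·0.16849/0.20429 = 9.7862 rad/s.

9.79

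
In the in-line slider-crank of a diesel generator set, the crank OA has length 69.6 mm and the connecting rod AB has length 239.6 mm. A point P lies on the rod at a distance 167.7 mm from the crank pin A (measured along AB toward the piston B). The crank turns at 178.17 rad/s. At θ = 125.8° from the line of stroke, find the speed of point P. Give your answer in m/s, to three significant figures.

ω = 178.2 rad/s.  Crank-pin speed |V_A| = rω = 12.401 m/s, perpendicular to OA.
Rod angle: sinφ = −(r/L) sinθ ⇒ φ = -13.627°; ω_rod = −rω cosθ/√(L²−r²sin²θ) = +31.152 rad/s.
V_P = V_A + ω_rod × AP, with AP = 0.1677 m along the rod.
Components: V_Px = −rω sinθ − a·ω_rod·sinφ = -8.8269 m/s;  V_Py = rω cosθ + a·ω_rod·cosφ = -2.1768 m/s.
|V_P| = √(V_Px² + V_Py²) = 9.0913 m/s.

9.09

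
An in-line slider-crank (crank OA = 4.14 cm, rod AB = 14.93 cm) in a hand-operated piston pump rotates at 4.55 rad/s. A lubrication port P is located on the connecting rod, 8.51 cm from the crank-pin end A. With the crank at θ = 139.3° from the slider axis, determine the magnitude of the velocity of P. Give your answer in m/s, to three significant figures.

0.124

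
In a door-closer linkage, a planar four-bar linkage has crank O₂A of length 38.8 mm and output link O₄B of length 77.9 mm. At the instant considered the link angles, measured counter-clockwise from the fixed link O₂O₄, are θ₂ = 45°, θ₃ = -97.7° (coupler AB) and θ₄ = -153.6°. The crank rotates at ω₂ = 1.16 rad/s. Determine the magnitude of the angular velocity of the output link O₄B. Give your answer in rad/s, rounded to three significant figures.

0.423

ω₂ = 1.16 rad/s
Differentiating the loop-closure r₂e^{iθ₂}+r₃e^{iθ₃}=r₁+r₄e^{iθ₄} gives r₂ω₂e^{iθ₂}+r₃ω₃e^{iθ₃}=r₄ω₄e^{iθ₄}.
Eliminating the other unknown: ω₄ = r₂ω₂ sin(θ₂−θ₃) / [r₄ sin(θ₄−θ₃)].
Numerator sine = +0.60599; denominator sine = -0.82806.
Result = 0.0388·1.16·(+0.60599) / (0.0779·(-0.82806)) = -0.42282 rad/s; magnitude 0.42282 rad/s.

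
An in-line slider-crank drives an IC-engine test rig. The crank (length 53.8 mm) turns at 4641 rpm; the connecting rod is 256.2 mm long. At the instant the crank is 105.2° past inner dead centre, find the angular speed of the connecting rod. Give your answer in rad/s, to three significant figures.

ω = 486 rad/s (converted from 4641 rpm).
The rod makes angle φ with the slider axis where L sinφ = r sinθ; differentiating, L cosφ·φ̇ = r ω cosθ.
L cosφ = √(L² − r² sin²θ) = 0.25088 m.
|ω_rod| = r ω |cosθ| / √(L² − r² sin²θ) = 0.0538·486·0.26219/0.25088 = 27.325 rad/s.

27.3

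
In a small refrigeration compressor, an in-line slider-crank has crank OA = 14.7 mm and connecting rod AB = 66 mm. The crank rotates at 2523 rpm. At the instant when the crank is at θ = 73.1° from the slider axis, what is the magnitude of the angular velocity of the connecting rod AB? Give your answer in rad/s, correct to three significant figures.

ω = 264.2 rad/s (converted from 2523 rpm).
The rod makes angle φ with the slider axis where L sinφ = r sinθ; differentiating, L cosφ·φ̇ = r ω cosθ.
L cosφ = √(L² − r² sin²θ) = 0.064484 m.
|ω_rod| = r ω |cosθ| / √(L² − r² sin²θ) = 0.0147·264.2·0.29070/0.064484 = 17.509 rad/s.

17.5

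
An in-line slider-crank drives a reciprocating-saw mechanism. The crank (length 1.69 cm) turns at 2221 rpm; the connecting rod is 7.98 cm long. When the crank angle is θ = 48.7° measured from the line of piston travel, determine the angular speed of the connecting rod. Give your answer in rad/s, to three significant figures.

32.9

ω = 232.6 rad/s (converted from 2221 rpm).
The rod makes angle φ with the slider axis where L sinφ = r sinθ; differentiating, L cosφ·φ̇ = r ω cosθ.
L cosφ = √(L² − r² sin²θ) = 0.078784 m.
|ω_rod| = r ω |cosθ| / √(L² − r² sin²θ) = 0.0169·232.6·0.66000/0.078784 = 32.929 rad/s.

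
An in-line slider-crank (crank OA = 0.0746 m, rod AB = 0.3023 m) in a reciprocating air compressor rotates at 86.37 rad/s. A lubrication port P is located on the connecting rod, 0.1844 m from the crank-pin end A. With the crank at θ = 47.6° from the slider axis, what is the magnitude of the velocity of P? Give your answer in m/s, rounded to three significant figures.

5.52

ω = 86.37 rad/s.  Crank-pin speed |V_A| = rω = 6.4432 m/s, perpendicular to OA.
Rod angle: sinφ = −(r/L) sinθ ⇒ φ = -10.500°; ω_rod = −rω cosθ/√(L²−r²sin²θ) = -14.617 rad/s.
V_P = V_A + ω_rod × AP, with AP = 0.1844 m along the rod.
Components: V_Px = −rω sinθ − a·ω_rod·sinφ = -5.2492 m/s;  V_Py = rω cosθ + a·ω_rod·cosφ = +1.6945 m/s.
|V_P| = √(V_Px² + V_Py²) = 5.5159 m/s.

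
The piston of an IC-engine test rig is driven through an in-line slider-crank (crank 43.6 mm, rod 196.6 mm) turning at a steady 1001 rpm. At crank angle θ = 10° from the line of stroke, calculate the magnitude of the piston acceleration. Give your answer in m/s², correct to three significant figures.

572

ω = 2π·1001/60 = 104.8 rad/s
x(θ) = r cosθ + √(L² − r² sin²θ); with ω constant, a = ω²·d²x/dθ².
d²x/dθ² = −r cosθ − r²(cos2θ)/√u − r⁴ sin²2θ/(4u^{3/2}),  u = L² − r² sin²θ = 0.0385942 m².
Substituting r = 0.0436 m, L = 0.1966 m, θ = 10°: d²x/dθ² = -0.052044 m.
a = ω²·d²x/dθ² = (104.8)²·(-0.052044) = -571.87 m/s²;  |a| = 571.87 m/s².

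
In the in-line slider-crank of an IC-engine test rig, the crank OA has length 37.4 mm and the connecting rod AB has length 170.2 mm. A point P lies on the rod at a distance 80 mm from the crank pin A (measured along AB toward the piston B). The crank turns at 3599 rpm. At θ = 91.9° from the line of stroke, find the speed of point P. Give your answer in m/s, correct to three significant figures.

ω = 376.9 rad/s.  Crank-pin speed |V_A| = rω = 14.096 m/s, perpendicular to OA.
Rod angle: sinφ = −(r/L) sinθ ⇒ φ = -12.687°; ω_rod = −rω cosθ/√(L²−r²sin²θ) = +2.8145 rad/s.
V_P = V_A + ω_rod × AP, with AP = 0.08 m along the rod.
Components: V_Px = −rω sinθ − a·ω_rod·sinφ = -14.038 m/s;  V_Py = rω cosθ + a·ω_rod·cosφ = -0.24767 m/s.
|V_P| = √(V_Px² + V_Py²) = 14.041 m/s.

14.0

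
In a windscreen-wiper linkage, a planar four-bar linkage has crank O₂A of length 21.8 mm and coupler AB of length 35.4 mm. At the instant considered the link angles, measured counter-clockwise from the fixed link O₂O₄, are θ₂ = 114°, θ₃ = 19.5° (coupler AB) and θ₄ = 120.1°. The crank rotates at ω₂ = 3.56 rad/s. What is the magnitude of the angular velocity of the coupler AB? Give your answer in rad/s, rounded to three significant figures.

0.237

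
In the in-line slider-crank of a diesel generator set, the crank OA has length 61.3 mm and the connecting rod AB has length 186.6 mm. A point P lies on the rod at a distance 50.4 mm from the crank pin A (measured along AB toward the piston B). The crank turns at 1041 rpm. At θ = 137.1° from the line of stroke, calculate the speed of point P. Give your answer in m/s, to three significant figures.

5.55

ω = 109 rad/s.  Crank-pin speed |V_A| = rω = 6.6825 m/s, perpendicular to OA.
Rod angle: sinφ = −(r/L) sinθ ⇒ φ = -12.922°; ω_rod = −rω cosθ/√(L²−r²sin²θ) = +26.915 rad/s.
V_P = V_A + ω_rod × AP, with AP = 0.0504 m along the rod.
Components: V_Px = −rω sinθ − a·ω_rod·sinφ = -4.2456 m/s;  V_Py = rω cosθ + a·ω_rod·cosφ = -3.573 m/s.
|V_P| = √(V_Px² + V_Py²) = 5.549 m/s.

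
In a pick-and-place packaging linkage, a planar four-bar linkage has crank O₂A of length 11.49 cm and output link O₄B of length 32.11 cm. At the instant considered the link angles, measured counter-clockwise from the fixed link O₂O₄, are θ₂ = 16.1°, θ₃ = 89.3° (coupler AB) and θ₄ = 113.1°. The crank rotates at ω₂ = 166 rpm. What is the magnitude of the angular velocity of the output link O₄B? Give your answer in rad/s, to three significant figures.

ω₂ = 17.38 rad/s (from 166 rpm).
Differentiating the loop-closure r₂e^{iθ₂}+r₃e^{iθ₃}=r₁+r₄e^{iθ₄} gives r₂ω₂e^{iθ₂}+r₃ω₃e^{iθ₃}=r₄ω₄e^{iθ₄}.
Eliminating the other unknown: ω₄ = r₂ω₂ sin(θ₂−θ₃) / [r₄ sin(θ₄−θ₃)].
Numerator sine = -0.95732; denominator sine = +0.40355.
Result = 0.1149·17.38·(-0.95732) / (0.3211·(+0.40355)) = -14.756 rad/s; magnitude 14.756 rad/s.

14.8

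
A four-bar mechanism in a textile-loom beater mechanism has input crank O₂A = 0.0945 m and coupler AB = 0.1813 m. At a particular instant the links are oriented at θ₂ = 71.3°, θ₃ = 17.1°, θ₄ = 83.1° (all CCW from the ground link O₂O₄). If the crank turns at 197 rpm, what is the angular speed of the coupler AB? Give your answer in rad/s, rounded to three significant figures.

ω₂ = 20.63 rad/s (from 197 rpm).
Differentiating the loop-closure r₂e^{iθ₂}+r₃e^{iθ₃}=r₁+r₄e^{iθ₄} gives r₂ω₂e^{iθ₂}+r₃ω₃e^{iθ₃}=r₄ω₄e^{iθ₄}.
Eliminating the other unknown: ω₃ = r₂ω₂ sin(θ₄−θ₂) / [r₃ sin(θ₃−θ₄)].
Numerator sine = +0.20450; denominator sine = -0.91355.
Result = 0.0945·20.63·(+0.20450) / (0.1813·(-0.91355)) = -2.407 rad/s; magnitude 2.407 rad/s.

2.41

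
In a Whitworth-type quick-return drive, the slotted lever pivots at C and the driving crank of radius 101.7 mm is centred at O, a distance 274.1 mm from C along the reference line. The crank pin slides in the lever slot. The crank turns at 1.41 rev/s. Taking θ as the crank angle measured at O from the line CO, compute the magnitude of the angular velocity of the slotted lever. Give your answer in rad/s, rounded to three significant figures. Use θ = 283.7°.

1.52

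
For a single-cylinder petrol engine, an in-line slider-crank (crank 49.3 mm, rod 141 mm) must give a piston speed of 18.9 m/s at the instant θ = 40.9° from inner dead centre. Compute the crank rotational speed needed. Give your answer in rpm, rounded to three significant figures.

For an in-line slider-crank, |v_piston| = rω|sinθ|·[1 + r cosθ/√(L² − r² sin²θ)].
With r = 0.0493 m, L = 0.141 m, θ = 40.9°: the bracketed kinematic factor |dx/dθ| = 0.041042 m.
ω = v/|dx/dθ| = 18.9/0.041042 = 460.5 rad/s.
N = 60ω/(2π) = 4397.5 rpm.

4400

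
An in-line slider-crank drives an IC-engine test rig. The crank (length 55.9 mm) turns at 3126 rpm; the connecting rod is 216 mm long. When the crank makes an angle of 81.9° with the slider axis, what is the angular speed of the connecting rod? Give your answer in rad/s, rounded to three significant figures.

12.3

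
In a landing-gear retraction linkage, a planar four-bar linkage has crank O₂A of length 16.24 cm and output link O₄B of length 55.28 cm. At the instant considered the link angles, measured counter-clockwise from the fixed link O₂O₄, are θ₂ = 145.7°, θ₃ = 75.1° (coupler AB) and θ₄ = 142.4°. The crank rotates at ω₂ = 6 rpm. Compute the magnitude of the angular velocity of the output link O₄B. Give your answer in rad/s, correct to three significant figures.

ω₂ = 0.6283 rad/s (from 6 rpm).
Differentiating the loop-closure r₂e^{iθ₂}+r₃e^{iθ₃}=r₁+r₄e^{iθ₄} gives r₂ω₂e^{iθ₂}+r₃ω₃e^{iθ₃}=r₄ω₄e^{iθ₄}.
Eliminating the other unknown: ω₄ = r₂ω₂ sin(θ₂−θ₃) / [r₄ sin(θ₄−θ₃)].
Numerator sine = +0.94322; denominator sine = +0.92254.
Result = 0.1624·0.6283·(+0.94322) / (0.5528·(+0.92254)) = +0.18872 rad/s; magnitude 0.18872 rad/s.

0.189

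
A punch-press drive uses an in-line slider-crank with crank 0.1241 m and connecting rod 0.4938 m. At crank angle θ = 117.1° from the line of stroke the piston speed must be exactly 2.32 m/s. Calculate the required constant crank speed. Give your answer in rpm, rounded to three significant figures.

For an in-line slider-crank, |v_piston| = rω|sinθ|·[1 + r cosθ/√(L² − r² sin²θ)].
With r = 0.1241 m, L = 0.4938 m, θ = 117.1°: the bracketed kinematic factor |dx/dθ| = 0.097499 m.
ω = v/|dx/dθ| = 2.32/0.097499 = 23.795 rad/s.
N = 60ω/(2π) = 227.23 rpm.

227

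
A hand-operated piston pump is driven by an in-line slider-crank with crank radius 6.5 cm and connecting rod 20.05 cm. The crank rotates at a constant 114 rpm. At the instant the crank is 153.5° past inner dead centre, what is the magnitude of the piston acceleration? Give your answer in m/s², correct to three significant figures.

ω = 2π·114/60 = 11.94 rad/s
x(θ) = r cosθ + √(L² − r² sin²θ); with ω constant, a = ω²·d²x/dθ².
d²x/dθ² = −r cosθ − r²(cos2θ)/√u − r⁴ sin²2θ/(4u^{3/2}),  u = L² − r² sin²θ = 0.0393591 m².
Substituting r = 0.065 m, L = 0.2005 m, θ = 153.5°: d²x/dθ² = +0.04499 m.
a = ω²·d²x/dθ² = (11.94)²·(+0.04499) = +6.4118 m/s²;  |a| = 6.4118 m/s².

6.41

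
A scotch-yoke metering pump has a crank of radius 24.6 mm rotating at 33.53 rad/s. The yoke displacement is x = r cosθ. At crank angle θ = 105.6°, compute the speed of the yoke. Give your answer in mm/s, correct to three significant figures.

794

ω = 33.53 rad/s
x = r cosθ ⇒ ẋ = −rω sinθ.
|v| = rω|sinθ| = 0.0246·33.53·|sin 105.6°| = 0.79445 m/s = 794.45 mm/s.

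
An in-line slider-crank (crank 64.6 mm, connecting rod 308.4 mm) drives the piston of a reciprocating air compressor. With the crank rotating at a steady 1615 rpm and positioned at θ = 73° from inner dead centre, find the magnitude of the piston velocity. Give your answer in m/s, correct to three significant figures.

11.1

ω = 2π·1615/60 = 169.1 rad/s
For an in-line slider-crank, x = r cosθ + √(L² − r² sin²θ), so v = −rω sinθ·[1 + r cosθ/√(L² − r² sin²θ)].
With r = 0.0646 m, L = 0.3084 m, θ = 73°: √(L² − r² sin²θ) = 0.30215 m.
v = −0.0646·169.1·0.95630·[1 + 0.0646·0.29237/0.30215] = -11.101 m/s.
|v| = 11.101 m/s.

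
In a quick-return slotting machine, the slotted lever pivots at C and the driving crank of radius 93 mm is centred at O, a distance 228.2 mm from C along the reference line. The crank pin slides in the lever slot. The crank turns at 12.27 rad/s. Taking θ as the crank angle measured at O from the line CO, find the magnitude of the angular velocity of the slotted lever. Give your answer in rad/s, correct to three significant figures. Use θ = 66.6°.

ω = 12.27 rad/s
Crank pin A relative to C: A = (d + r cosθ, r sinθ); lever angle φ = atan2(r sinθ, d + r cosθ).
Differentiating tanφ: φ̇ = rω(d cosθ + r)/(d² + r² + 2dr cosθ).
d² + r² + 2dr cosθ = |CA|² = 0.0775813 m²;  d cosθ + r = +0.18363 m.
|ω_lever| = |0.093·12.27·+0.18363| / 0.0775813 = 2.7009 rad/s.

2.70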